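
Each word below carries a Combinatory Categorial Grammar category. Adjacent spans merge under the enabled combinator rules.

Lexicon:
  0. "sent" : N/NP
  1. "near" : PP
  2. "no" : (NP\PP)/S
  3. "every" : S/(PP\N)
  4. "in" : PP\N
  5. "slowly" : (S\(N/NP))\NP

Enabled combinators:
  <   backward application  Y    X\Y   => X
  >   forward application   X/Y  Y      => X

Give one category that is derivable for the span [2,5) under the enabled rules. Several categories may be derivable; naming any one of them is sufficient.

NP\PP

[0,6] S   <
  [0,1] "sent" : N/NP
  [1,6] S\(N/NP)   <
    [1,5] NP   <
      [1,2] "near" : PP
      [2,5] NP\PP   >
        [2,3] "no" : (NP\PP)/S
        [3,5] S   >
          [3,4] "every" : S/(PP\N)
          [4,5] "in" : PP\N
    [5,6] "slowly" : (S\(N/NP))\NP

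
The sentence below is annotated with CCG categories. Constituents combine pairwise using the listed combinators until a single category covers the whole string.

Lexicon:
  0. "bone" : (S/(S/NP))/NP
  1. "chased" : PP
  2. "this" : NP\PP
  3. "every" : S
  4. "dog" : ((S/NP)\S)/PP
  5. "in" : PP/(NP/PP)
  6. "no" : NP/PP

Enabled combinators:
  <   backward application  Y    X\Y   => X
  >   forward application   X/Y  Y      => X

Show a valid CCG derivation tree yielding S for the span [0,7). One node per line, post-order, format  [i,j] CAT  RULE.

[0,1] (S/(S/NP))/NP  lex  "bone"
[1,2] PP  lex  "chased"
[2,3] NP\PP  lex  "this"
[1,3] NP  <  k=2
[0,3] S/(S/NP)  >  k=1
[3,4] S  lex  "every"
[4,5] ((S/NP)\S)/PP  lex  "dog"
[5,6] PP/(NP/PP)  lex  "in"
[6,7] NP/PP  lex  "no"
[5,7] PP  >  k=6
[4,7] (S/NP)\S  >  k=5
[3,7] S/NP  <  k=4
[0,7] S  >  k=3

[0,7] S   >
  [0,3] S/(S/NP)   >
    [0,1] "bone" : (S/(S/NP))/NP
    [1,3] NP   <
      [1,2] "chased" : PP
      [2,3] "this" : NP\PP
  [3,7] S/NP   <
    [3,4] "every" : S
    [4,7] (S/NP)\S   >
      [4,5] "dog" : ((S/NP)\S)/PP
      [5,7] PP   >
        [5,6] "in" : PP/(NP/PP)
        [6,7] "no" : NP/PP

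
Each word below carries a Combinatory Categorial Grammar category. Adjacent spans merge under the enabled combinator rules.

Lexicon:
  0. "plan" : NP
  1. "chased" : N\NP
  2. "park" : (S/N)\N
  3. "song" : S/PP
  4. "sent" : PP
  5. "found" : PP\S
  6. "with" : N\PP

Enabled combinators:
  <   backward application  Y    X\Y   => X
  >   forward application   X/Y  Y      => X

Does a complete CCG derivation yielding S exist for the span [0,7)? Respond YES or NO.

[0,7] S   >
  [0,3] S/N   <
    [0,2] N   <
      [0,1] "plan" : NP
      [1,2] "chased" : N\NP
    [2,3] "park" : (S/N)\N
  [3,7] N   <
    [3,6] PP   <
      [3,5] S   >
        [3,4] "song" : S/PP
        [4,5] "sent" : PP
      [5,6] "found" : PP\S
    [6,7] "with" : N\PP

YES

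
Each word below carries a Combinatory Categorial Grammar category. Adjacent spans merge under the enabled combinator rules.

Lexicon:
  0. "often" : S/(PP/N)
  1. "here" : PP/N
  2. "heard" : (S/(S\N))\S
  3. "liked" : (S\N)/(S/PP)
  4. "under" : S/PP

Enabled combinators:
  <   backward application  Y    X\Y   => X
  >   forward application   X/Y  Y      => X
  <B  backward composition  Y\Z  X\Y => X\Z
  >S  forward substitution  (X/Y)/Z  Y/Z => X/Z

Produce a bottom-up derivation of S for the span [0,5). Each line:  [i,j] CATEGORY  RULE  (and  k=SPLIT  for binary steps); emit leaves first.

[0,5] S   >
  [0,3] S/(S\N)   <
    [0,2] S   >
      [0,1] "often" : S/(PP/N)
      [1,2] "here" : PP/N
    [2,3] "heard" : (S/(S\N))\S
  [3,5] S\N   >
    [3,4] "liked" : (S\N)/(S/PP)
    [4,5] "under" : S/PP

[0,1] S/(PP/N)  lex  "often"
[1,2] PP/N  lex  "here"
[0,2] S  >  k=1
[2,3] (S/(S\N))\S  lex  "heard"
[0,3] S/(S\N)  <  k=2
[3,4] (S\N)/(S/PP)  lex  "liked"
[4,5] S/PP  lex  "under"
[3,5] S\N  >  k=4
[0,5] S  >  k=3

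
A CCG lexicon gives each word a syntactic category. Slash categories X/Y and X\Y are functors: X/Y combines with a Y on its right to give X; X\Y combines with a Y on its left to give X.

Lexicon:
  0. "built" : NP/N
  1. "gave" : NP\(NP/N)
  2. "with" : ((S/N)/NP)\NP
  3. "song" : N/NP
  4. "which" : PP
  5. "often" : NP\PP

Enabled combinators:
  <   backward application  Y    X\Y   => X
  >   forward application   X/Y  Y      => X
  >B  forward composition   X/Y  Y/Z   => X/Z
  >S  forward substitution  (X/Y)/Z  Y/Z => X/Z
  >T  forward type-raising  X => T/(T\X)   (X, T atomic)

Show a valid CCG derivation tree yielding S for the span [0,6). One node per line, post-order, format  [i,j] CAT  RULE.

[0,1] NP/N  lex  "built"
[1,2] NP\(NP/N)  lex  "gave"
[0,2] NP  <  k=1
[2,3] ((S/N)/NP)\NP  lex  "with"
[0,3] (S/N)/NP  <  k=2
[3,4] N/NP  lex  "song"
[0,4] S/NP  >S  k=3
[4,5] PP  lex  "which"
[5,6] NP\PP  lex  "often"
[4,6] NP  <  k=5
[0,6] S  >  k=4

[0,6] S   >
  [0,4] S/NP   >S
    [0,3] (S/N)/NP   <
      [0,2] NP   <
        [0,1] "built" : NP/N
        [1,2] "gave" : NP\(NP/N)
      [2,3] "with" : ((S/N)/NP)\NP
    [3,4] "song" : N/NP
  [4,6] NP   <
    [4,5] "which" : PP
    [5,6] "often" : NP\PP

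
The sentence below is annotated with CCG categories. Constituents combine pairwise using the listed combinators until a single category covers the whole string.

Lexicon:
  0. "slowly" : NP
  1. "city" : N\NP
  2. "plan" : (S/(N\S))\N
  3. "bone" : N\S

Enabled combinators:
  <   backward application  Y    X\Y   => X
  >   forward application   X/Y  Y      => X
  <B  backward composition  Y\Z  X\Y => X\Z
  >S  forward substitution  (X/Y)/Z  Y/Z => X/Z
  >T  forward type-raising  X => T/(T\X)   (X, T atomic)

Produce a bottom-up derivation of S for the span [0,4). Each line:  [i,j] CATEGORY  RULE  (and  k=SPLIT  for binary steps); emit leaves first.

[0,4] S   >
  [0,3] S/(N\S)   <
    [0,2] N   <
      [0,1] "slowly" : NP
      [1,2] "city" : N\NP
    [2,3] "plan" : (S/(N\S))\N
  [3,4] "bone" : N\S

[0,1] NP  lex  "slowly"
[1,2] N\NP  lex  "city"
[0,2] N  <  k=1
[2,3] (S/(N\S))\N  lex  "plan"
[0,3] S/(N\S)  <  k=2
[3,4] N\S  lex  "bone"
[0,4] S  >  k=3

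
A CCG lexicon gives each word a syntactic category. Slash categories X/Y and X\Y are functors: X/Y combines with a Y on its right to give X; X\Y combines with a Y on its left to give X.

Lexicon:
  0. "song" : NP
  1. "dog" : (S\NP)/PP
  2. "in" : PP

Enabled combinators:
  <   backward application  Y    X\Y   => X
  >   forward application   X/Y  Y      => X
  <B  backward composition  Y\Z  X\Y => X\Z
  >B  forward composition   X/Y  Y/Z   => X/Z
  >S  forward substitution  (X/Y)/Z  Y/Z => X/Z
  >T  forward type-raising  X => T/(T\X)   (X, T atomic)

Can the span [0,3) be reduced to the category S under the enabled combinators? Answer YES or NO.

YES

[0,3] S   >
  [0,1] S/(S\NP)   >T
    [0,1] "song" : NP
  [1,3] S\NP   >
    [1,2] "dog" : (S\NP)/PP
    [2,3] "in" : PP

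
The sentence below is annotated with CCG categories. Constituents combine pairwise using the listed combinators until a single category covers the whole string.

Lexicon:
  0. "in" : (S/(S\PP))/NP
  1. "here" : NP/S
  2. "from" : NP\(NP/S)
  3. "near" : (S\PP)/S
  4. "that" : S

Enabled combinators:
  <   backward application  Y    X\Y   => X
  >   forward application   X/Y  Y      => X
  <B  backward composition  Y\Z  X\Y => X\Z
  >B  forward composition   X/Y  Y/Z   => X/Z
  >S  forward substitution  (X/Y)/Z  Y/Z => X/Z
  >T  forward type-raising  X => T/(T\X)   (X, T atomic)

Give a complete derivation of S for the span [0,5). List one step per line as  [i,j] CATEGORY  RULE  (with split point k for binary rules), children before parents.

[0,1] (S/(S\PP))/NP  lex  "in"
[1,2] NP/S  lex  "here"
[2,3] NP\(NP/S)  lex  "from"
[1,3] NP  <  k=2
[0,3] S/(S\PP)  >  k=1
[3,4] (S\PP)/S  lex  "near"
[4,5] S  lex  "that"
[3,5] S\PP  >  k=4
[0,5] S  >  k=3

[0,5] S   >
  [0,3] S/(S\PP)   >
    [0,1] "in" : (S/(S\PP))/NP
    [1,3] NP   <
      [1,2] "here" : NP/S
      [2,3] "from" : NP\(NP/S)
  [3,5] S\PP   >
    [3,4] "near" : (S\PP)/S
    [4,5] "that" : S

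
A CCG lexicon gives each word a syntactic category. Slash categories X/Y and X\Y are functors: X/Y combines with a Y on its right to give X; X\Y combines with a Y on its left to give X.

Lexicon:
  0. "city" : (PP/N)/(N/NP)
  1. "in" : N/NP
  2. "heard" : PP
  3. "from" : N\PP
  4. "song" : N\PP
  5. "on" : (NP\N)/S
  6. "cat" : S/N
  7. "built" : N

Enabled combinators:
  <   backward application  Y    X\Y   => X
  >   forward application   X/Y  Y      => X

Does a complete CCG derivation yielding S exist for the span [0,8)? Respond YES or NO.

(PP/N)/(N/NP) N/NP PP N\PP N\PP (NP\N)/S S/N N
CKY chart[0,8] = {NP}; S ∉ chart

NO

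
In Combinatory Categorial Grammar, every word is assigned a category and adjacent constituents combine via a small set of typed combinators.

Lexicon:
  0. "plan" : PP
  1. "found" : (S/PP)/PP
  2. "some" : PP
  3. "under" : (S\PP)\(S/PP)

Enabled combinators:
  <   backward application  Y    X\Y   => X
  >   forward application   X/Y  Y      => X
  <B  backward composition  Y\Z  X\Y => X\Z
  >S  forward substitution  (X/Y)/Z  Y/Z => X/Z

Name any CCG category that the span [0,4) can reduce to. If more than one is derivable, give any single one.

[0,4] S   <
  [0,1] "plan" : PP
  [1,4] S\PP   <
    [1,3] S/PP   >
      [1,2] "found" : (S/PP)/PP
      [2,3] "some" : PP
    [3,4] "under" : (S\PP)\(S/PP)

S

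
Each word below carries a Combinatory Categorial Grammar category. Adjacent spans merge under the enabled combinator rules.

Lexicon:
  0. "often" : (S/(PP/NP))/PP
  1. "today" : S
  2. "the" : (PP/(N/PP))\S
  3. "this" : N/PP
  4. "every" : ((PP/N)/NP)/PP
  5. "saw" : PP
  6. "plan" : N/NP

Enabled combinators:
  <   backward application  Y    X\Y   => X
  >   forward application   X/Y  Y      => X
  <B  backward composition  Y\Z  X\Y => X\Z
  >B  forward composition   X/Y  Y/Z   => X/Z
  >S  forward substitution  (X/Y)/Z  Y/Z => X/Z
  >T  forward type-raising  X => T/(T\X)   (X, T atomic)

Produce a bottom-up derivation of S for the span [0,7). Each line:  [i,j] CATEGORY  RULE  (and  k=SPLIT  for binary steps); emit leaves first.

[0,7] S   >
  [0,4] S/(PP/NP)   >
    [0,1] "often" : (S/(PP/NP))/PP
    [1,4] PP   >
      [1,3] PP/(N/PP)   <
        [1,2] "today" : S
        [2,3] "the" : (PP/(N/PP))\S
      [3,4] "this" : N/PP
  [4,7] PP/NP   >S
    [4,6] (PP/N)/NP   >
      [4,5] "every" : ((PP/N)/NP)/PP
      [5,6] "saw" : PP
    [6,7] "plan" : N/NP

[0,1] (S/(PP/NP))/PP  lex  "often"
[1,2] S  lex  "today"
[2,3] (PP/(N/PP))\S  lex  "the"
[1,3] PP/(N/PP)  <  k=2
[3,4] N/PP  lex  "this"
[1,4] PP  >  k=3
[0,4] S/(PP/NP)  >  k=1
[4,5] ((PP/N)/NP)/PP  lex  "every"
[5,6] PP  lex  "saw"
[4,6] (PP/N)/NP  >  k=5
[6,7] N/NP  lex  "plan"
[4,7] PP/NP  >S  k=6
[0,7] S  >  k=4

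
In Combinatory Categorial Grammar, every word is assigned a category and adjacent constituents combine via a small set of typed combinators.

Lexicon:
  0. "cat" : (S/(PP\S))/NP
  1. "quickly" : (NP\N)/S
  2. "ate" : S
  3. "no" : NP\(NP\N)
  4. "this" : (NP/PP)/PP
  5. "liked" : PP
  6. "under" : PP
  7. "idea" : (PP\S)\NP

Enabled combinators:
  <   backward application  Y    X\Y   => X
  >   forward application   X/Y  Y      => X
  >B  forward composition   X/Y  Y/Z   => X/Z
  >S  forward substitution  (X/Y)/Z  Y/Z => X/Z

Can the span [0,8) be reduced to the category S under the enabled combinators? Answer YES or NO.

YES

[0,8] S   >
  [0,4] S/(PP\S)   >
    [0,1] "cat" : (S/(PP\S))/NP
    [1,4] NP   <
      [1,3] NP\N   >
        [1,2] "quickly" : (NP\N)/S
        [2,3] "ate" : S
      [3,4] "no" : NP\(NP\N)
  [4,8] PP\S   <
    [4,7] NP   >
      [4,6] NP/PP   >
        [4,5] "this" : (NP/PP)/PP
        [5,6] "liked" : PP
      [6,7] "under" : PP
    [7,8] "idea" : (PP\S)\NP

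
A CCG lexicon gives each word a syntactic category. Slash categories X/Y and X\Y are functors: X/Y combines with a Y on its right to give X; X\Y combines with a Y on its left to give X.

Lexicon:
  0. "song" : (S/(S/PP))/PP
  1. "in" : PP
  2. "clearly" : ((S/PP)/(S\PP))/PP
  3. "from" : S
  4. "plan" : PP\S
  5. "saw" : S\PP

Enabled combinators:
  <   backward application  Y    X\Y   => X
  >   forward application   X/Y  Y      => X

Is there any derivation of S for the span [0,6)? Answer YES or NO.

YES

[0,6] S   >
  [0,2] S/(S/PP)   >
    [0,1] "song" : (S/(S/PP))/PP
    [1,2] "in" : PP
  [2,6] S/PP   >
    [2,5] (S/PP)/(S\PP)   >
      [2,3] "clearly" : ((S/PP)/(S\PP))/PP
      [3,5] PP   <
        [3,4] "from" : S
        [4,5] "plan" : PP\S
    [5,6] "saw" : S\PP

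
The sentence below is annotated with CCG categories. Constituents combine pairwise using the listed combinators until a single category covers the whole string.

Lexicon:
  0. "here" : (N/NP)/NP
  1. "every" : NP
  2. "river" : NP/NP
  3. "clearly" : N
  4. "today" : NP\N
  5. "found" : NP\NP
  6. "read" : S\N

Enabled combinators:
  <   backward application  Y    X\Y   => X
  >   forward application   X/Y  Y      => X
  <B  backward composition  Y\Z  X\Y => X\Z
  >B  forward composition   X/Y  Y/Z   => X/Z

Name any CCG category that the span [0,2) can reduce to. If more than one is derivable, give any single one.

[0,7] S   <
  [0,6] N   >
    [0,3] N/NP   >B
      [0,2] N/NP   >
        [0,1] "here" : (N/NP)/NP
        [1,2] "every" : NP
      [2,3] "river" : NP/NP
    [3,6] NP   <
      [3,4] "clearly" : N
      [4,6] NP\N   <B
        [4,5] "today" : NP\N
        [5,6] "found" : NP\NP
  [6,7] "read" : S\N

N/NP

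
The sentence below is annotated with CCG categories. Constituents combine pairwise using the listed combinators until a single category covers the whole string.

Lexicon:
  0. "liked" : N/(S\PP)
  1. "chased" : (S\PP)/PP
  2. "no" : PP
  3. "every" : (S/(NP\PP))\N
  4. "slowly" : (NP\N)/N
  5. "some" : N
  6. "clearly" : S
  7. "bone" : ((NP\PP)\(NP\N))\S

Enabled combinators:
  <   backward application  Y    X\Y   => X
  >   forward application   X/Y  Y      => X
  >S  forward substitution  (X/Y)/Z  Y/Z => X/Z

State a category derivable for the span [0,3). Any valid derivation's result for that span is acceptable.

[0,8] S   >
  [0,4] S/(NP\PP)   <
    [0,3] N   >
      [0,1] "liked" : N/(S\PP)
      [1,3] S\PP   >
        [1,2] "chased" : (S\PP)/PP
        [2,3] "no" : PP
    [3,4] "every" : (S/(NP\PP))\N
  [4,8] NP\PP   <
    [4,6] NP\N   >
      [4,5] "slowly" : (NP\N)/N
      [5,6] "some" : N
    [6,8] (NP\PP)\(NP\N)   <
      [6,7] "clearly" : S
      [7,8] "bone" : ((NP\PP)\(NP\N))\S

N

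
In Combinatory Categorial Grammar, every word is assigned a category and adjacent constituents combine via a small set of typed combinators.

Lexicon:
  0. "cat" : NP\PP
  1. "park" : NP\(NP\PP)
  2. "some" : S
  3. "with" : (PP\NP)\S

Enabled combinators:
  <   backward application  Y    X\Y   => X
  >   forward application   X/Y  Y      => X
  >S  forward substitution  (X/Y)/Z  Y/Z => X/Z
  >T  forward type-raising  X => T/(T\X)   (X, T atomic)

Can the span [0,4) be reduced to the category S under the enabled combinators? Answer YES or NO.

NO

NP\PP NP\(NP\PP) S (PP\NP)\S
CKY chart[0,4] = {N/(N\PP), NP/(NP\PP), PP, PP/(PP\PP), S/(S\PP)}; S ∉ chart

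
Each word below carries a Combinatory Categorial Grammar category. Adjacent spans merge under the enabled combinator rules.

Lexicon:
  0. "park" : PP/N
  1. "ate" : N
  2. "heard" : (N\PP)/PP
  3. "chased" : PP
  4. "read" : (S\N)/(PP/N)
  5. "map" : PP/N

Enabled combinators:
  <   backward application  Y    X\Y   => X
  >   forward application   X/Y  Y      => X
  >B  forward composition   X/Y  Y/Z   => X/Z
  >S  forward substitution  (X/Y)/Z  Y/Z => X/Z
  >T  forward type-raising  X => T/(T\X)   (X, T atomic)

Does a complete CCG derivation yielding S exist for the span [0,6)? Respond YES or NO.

YES

[0,6] S   <
  [0,4] N   <
    [0,2] PP   >
      [0,1] "park" : PP/N
      [1,2] "ate" : N
    [2,4] N\PP   >
      [2,3] "heard" : (N\PP)/PP
      [3,4] "chased" : PP
  [4,6] S\N   >
    [4,5] "read" : (S\N)/(PP/N)
    [5,6] "map" : PP/N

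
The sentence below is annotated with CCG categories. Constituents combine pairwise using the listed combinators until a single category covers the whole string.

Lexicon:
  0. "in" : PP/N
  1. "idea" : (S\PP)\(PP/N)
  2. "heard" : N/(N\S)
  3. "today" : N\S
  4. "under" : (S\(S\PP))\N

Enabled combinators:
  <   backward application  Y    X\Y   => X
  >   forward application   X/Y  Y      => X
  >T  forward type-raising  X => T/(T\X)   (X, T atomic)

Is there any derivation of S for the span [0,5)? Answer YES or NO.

[0,5] S   <
  [0,2] S\PP   <
    [0,1] "in" : PP/N
    [1,2] "idea" : (S\PP)\(PP/N)
  [2,5] S\(S\PP)   <
    [2,4] N   >
      [2,3] "heard" : N/(N\S)
      [3,4] "today" : N\S
    [4,5] "under" : (S\(S\PP))\N

YES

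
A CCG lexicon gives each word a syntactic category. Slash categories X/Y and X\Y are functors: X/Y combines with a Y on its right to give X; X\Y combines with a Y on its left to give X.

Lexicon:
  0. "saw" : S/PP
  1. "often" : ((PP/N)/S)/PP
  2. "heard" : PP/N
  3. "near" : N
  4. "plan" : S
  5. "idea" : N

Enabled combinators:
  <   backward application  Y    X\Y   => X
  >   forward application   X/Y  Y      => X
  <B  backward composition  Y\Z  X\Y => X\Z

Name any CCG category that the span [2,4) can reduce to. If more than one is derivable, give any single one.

PP

[0,6] S   >
  [0,1] "saw" : S/PP
  [1,6] PP   >
    [1,5] PP/N   >
      [1,4] (PP/N)/S   >
        [1,2] "often" : ((PP/N)/S)/PP
        [2,4] PP   >
          [2,3] "heard" : PP/N
          [3,4] "near" : N
      [4,5] "plan" : S
    [5,6] "idea" : N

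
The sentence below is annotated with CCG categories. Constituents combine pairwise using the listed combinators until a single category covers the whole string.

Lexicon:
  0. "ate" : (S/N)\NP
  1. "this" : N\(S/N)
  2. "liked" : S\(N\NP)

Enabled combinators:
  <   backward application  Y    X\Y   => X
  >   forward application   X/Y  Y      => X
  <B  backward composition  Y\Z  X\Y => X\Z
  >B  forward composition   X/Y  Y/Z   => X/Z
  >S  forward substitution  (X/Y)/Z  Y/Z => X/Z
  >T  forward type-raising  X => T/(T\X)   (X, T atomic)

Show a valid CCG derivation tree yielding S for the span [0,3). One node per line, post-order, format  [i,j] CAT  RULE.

[0,1] (S/N)\NP  lex  "ate"
[1,2] N\(S/N)  lex  "this"
[0,2] N\NP  <B  k=1
[2,3] S\(N\NP)  lex  "liked"
[0,3] S  <  k=2

[0,3] S   <
  [0,2] N\NP   <B
    [0,1] "ate" : (S/N)\NP
    [1,2] "this" : N\(S/N)
  [2,3] "liked" : S\(N\NP)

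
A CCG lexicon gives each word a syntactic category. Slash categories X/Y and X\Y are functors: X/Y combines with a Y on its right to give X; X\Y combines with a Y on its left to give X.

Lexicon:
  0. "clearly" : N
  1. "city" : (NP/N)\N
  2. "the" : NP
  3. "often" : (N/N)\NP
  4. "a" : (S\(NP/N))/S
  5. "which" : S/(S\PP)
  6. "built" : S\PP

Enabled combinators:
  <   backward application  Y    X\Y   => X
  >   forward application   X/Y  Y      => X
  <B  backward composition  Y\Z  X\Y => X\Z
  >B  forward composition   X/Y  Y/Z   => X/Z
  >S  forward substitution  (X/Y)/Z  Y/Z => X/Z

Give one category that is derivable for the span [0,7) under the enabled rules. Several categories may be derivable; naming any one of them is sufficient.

[0,7] S   <
  [0,4] NP/N   >B
    [0,2] NP/N   <
      [0,1] "clearly" : N
      [1,2] "city" : (NP/N)\N
    [2,4] N/N   <
      [2,3] "the" : NP
      [3,4] "often" : (N/N)\NP
  [4,7] S\(NP/N)   >
    [4,5] "a" : (S\(NP/N))/S
    [5,7] S   >
      [5,6] "which" : S/(S\PP)
      [6,7] "built" : S\PP

S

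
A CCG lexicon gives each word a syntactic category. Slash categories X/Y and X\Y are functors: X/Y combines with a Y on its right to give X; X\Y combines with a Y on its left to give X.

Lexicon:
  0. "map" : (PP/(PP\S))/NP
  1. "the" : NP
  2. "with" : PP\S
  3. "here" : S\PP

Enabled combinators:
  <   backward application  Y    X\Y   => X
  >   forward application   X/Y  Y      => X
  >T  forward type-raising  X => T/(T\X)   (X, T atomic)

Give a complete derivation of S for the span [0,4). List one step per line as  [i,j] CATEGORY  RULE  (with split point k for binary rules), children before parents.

[0,1] (PP/(PP\S))/NP  lex  "map"
[1,2] NP  lex  "the"
[0,2] PP/(PP\S)  >  k=1
[2,3] PP\S  lex  "with"
[0,3] PP  >  k=2
[3,4] S\PP  lex  "here"
[0,4] S  <  k=3

[0,4] S   <
  [0,3] PP   >
    [0,2] PP/(PP\S)   >
      [0,1] "map" : (PP/(PP\S))/NP
      [1,2] "the" : NP
    [2,3] "with" : PP\S
  [3,4] "here" : S\PP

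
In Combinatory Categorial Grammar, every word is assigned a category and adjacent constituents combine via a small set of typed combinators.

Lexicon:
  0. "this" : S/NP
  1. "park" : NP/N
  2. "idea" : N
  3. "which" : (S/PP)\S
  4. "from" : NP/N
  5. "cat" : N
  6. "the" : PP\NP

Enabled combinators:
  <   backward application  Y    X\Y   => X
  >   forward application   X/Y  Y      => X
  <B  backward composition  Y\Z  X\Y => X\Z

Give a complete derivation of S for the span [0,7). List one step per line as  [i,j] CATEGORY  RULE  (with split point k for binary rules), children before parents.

[0,7] S   >
  [0,4] S/PP   <
    [0,3] S   >
      [0,1] "this" : S/NP
      [1,3] NP   >
        [1,2] "park" : NP/N
        [2,3] "idea" : N
    [3,4] "which" : (S/PP)\S
  [4,7] PP   <
    [4,6] NP   >
      [4,5] "from" : NP/N
      [5,6] "cat" : N
    [6,7] "the" : PP\NP

[0,1] S/NP  lex  "this"
[1,2] NP/N  lex  "park"
[2,3] N  lex  "idea"
[1,3] NP  >  k=2
[0,3] S  >  k=1
[3,4] (S/PP)\S  lex  "which"
[0,4] S/PP  <  k=3
[4,5] NP/N  lex  "from"
[5,6] N  lex  "cat"
[4,6] NP  >  k=5
[6,7] PP\NP  lex  "the"
[4,7] PP  <  k=6
[0,7] S  >  k=4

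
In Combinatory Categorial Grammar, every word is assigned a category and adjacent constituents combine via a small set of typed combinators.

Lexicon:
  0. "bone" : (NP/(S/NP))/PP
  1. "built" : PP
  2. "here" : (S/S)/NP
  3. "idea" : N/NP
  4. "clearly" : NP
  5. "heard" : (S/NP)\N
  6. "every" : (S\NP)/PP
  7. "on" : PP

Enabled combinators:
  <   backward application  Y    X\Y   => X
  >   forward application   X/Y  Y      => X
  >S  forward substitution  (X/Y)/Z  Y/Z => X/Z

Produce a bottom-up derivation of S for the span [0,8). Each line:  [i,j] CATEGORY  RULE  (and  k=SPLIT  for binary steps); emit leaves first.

[0,8] S   <
  [0,6] NP   >
    [0,2] NP/(S/NP)   >
      [0,1] "bone" : (NP/(S/NP))/PP
      [1,2] "built" : PP
    [2,6] S/NP   >S
      [2,3] "here" : (S/S)/NP
      [3,6] S/NP   <
        [3,5] N   >
          [3,4] "idea" : N/NP
          [4,5] "clearly" : NP
        [5,6] "heard" : (S/NP)\N
  [6,8] S\NP   >
    [6,7] "every" : (S\NP)/PP
    [7,8] "on" : PP

[0,1] (NP/(S/NP))/PP  lex  "bone"
[1,2] PP  lex  "built"
[0,2] NP/(S/NP)  >  k=1
[2,3] (S/S)/NP  lex  "here"
[3,4] N/NP  lex  "idea"
[4,5] NP  lex  "clearly"
[3,5] N  >  k=4
[5,6] (S/NP)\N  lex  "heard"
[3,6] S/NP  <  k=5
[2,6] S/NP  >S  k=3
[0,6] NP  >  k=2
[6,7] (S\NP)/PP  lex  "every"
[7,8] PP  lex  "on"
[6,8] S\NP  >  k=7
[0,8] S  <  k=6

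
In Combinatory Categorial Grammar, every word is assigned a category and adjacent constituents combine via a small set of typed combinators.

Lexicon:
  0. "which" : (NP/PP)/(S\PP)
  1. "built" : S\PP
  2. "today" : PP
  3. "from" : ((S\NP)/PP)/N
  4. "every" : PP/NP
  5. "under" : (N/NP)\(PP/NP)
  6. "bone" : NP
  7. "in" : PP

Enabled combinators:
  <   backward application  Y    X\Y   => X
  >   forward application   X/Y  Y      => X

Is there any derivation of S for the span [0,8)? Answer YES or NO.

YES

[0,8] S   <
  [0,3] NP   >
    [0,2] NP/PP   >
      [0,1] "which" : (NP/PP)/(S\PP)
      [1,2] "built" : S\PP
    [2,3] "today" : PP
  [3,8] S\NP   >
    [3,7] (S\NP)/PP   >
      [3,4] "from" : ((S\NP)/PP)/N
      [4,7] N   >
        [4,6] N/NP   <
          [4,5] "every" : PP/NP
          [5,6] "under" : (N/NP)\(PP/NP)
        [6,7] "bone" : NP
    [7,8] "in" : PP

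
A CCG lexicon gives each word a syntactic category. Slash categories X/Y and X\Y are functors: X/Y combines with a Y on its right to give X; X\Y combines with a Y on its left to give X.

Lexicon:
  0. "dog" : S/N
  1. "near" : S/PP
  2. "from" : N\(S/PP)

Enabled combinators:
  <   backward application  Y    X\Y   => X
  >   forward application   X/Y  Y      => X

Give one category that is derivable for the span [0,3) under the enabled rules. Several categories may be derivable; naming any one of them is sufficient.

S

[0,3] S   >
  [0,1] "dog" : S/N
  [1,3] N   <
    [1,2] "near" : S/PP
    [2,3] "from" : N\(S/PP)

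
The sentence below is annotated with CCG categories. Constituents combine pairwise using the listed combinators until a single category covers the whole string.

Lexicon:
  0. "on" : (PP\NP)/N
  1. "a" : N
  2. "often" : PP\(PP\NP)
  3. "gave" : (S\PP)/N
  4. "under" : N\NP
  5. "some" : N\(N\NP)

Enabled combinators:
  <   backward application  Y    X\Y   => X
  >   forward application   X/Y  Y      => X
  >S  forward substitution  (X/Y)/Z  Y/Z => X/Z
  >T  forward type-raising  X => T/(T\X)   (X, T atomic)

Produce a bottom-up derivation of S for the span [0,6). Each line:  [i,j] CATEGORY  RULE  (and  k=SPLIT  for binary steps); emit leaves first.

[0,1] (PP\NP)/N  lex  "on"
[1,2] N  lex  "a"
[0,2] PP\NP  >  k=1
[2,3] PP\(PP\NP)  lex  "often"
[0,3] PP  <  k=2
[3,4] (S\PP)/N  lex  "gave"
[4,5] N\NP  lex  "under"
[5,6] N\(N\NP)  lex  "some"
[4,6] N  <  k=5
[3,6] S\PP  >  k=4
[0,6] S  <  k=3

[0,6] S   <
  [0,3] PP   <
    [0,2] PP\NP   >
      [0,1] "on" : (PP\NP)/N
      [1,2] "a" : N
    [2,3] "often" : PP\(PP\NP)
  [3,6] S\PP   >
    [3,4] "gave" : (S\PP)/N
    [4,6] N   <
      [4,5] "under" : N\NP
      [5,6] "some" : N\(N\NP)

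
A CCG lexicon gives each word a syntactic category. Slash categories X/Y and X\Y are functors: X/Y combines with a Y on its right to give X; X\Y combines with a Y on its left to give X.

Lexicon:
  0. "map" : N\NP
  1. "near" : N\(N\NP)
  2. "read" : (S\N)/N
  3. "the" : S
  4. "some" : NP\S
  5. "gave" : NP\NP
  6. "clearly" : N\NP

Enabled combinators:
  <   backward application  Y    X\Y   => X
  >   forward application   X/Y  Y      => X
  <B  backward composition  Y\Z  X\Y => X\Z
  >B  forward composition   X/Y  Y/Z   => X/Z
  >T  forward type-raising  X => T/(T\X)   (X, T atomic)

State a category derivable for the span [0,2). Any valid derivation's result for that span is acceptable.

[0,7] S   <
  [0,2] N   <
    [0,1] "map" : N\NP
    [1,2] "near" : N\(N\NP)
  [2,7] S\N   >
    [2,3] "read" : (S\N)/N
    [3,7] N   <
      [3,5] NP   <
        [3,4] "the" : S
        [4,5] "some" : NP\S
      [5,7] N\NP   <B
        [5,6] "gave" : NP\NP
        [6,7] "clearly" : N\NP

N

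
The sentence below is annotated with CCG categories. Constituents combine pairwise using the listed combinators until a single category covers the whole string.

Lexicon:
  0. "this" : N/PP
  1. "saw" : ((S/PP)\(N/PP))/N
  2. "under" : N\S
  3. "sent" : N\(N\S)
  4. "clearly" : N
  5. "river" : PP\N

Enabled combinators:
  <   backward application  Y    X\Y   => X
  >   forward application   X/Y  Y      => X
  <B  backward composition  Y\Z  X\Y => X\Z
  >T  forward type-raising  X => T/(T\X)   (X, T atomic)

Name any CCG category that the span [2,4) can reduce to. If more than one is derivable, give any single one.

N

[0,6] S   >
  [0,4] S/PP   <
    [0,1] "this" : N/PP
    [1,4] (S/PP)\(N/PP)   >
      [1,2] "saw" : ((S/PP)\(N/PP))/N
      [2,4] N   <
        [2,3] "under" : N\S
        [3,4] "sent" : N\(N\S)
  [4,6] PP   <
    [4,5] "clearly" : N
    [5,6] "river" : PP\N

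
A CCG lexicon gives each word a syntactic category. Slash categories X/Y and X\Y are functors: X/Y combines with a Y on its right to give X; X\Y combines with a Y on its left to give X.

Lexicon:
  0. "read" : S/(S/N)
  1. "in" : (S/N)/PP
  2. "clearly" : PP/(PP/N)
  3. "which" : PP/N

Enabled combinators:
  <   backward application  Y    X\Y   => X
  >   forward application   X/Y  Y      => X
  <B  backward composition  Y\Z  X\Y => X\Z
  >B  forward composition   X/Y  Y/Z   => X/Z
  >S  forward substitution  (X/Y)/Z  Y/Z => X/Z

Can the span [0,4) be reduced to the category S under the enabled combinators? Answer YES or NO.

[0,4] S   >
  [0,2] S/PP   >B
    [0,1] "read" : S/(S/N)
    [1,2] "in" : (S/N)/PP
  [2,4] PP   >
    [2,3] "clearly" : PP/(PP/N)
    [3,4] "which" : PP/N

YES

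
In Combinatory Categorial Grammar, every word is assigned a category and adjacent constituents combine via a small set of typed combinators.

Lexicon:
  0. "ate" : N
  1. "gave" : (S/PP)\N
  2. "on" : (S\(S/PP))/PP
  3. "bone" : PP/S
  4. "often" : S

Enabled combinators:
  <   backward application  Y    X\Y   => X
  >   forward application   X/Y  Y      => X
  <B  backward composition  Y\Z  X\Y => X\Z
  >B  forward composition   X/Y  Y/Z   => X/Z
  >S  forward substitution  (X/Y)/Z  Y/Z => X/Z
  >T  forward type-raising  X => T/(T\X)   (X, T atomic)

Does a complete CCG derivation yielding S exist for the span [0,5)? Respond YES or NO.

YES

[0,5] S   >
  [0,1] S/(S\N)   >T
    [0,1] "ate" : N
  [1,5] S\N   <B
    [1,2] "gave" : (S/PP)\N
    [2,5] S\(S/PP)   >
      [2,3] "on" : (S\(S/PP))/PP
      [3,5] PP   >
        [3,4] "bone" : PP/S
        [4,5] "often" : S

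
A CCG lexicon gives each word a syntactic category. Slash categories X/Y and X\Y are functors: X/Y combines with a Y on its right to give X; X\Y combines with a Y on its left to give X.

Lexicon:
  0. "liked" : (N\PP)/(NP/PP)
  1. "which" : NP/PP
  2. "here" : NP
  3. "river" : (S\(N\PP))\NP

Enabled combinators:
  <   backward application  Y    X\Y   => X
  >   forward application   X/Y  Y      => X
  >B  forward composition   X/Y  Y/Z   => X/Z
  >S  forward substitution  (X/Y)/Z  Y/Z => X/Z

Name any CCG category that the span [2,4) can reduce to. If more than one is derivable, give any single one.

S\(N\PP)

[0,4] S   <
  [0,2] N\PP   >
    [0,1] "liked" : (N\PP)/(NP/PP)
    [1,2] "which" : NP/PP
  [2,4] S\(N\PP)   <
    [2,3] "here" : NP
    [3,4] "river" : (S\(N\PP))\NP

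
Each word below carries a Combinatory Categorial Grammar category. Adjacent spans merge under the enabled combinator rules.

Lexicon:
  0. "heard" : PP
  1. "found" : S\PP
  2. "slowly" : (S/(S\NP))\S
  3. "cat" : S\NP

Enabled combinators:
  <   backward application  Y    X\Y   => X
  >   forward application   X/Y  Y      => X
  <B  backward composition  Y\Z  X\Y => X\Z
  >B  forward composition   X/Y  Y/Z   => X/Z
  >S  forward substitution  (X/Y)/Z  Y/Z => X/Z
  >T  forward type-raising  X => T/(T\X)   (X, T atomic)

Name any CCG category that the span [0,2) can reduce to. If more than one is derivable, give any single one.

S

[0,4] S   >
  [0,3] S/(S\NP)   <
    [0,2] S   >
      [0,1] S/(S\PP)   >T
        [0,1] "heard" : PP
      [1,2] "found" : S\PP
    [2,3] "slowly" : (S/(S\NP))\S
  [3,4] "cat" : S\NP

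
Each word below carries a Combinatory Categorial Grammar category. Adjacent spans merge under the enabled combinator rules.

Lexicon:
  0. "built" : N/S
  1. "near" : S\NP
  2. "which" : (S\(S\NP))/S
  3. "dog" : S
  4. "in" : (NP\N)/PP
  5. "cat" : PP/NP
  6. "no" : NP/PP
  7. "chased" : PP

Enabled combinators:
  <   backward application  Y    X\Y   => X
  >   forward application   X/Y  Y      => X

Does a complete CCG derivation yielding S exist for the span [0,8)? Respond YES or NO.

NO

N/S S\NP (S\(S\NP))/S S (NP\N)/PP PP/NP NP/PP PP
CKY chart[0,8] = {NP}; S ∉ chart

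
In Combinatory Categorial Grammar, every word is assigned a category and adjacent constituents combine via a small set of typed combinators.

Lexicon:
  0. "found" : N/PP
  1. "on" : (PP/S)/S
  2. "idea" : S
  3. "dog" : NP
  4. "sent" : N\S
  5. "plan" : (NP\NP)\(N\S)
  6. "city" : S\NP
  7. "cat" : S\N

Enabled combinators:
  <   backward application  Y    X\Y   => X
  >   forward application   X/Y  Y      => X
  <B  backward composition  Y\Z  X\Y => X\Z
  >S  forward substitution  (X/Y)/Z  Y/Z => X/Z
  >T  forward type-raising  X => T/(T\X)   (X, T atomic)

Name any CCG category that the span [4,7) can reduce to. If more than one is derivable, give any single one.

S\NP

[0,8] S   <
  [0,7] N   >
    [0,1] "found" : N/PP
    [1,7] PP   >
      [1,3] PP/S   >
        [1,2] "on" : (PP/S)/S
        [2,3] "idea" : S
      [3,7] S   <
        [3,4] "dog" : NP
        [4,7] S\NP   <B
          [4,6] NP\NP   <
            [4,5] "sent" : N\S
            [5,6] "plan" : (NP\NP)\(N\S)
          [6,7] "city" : S\NP
  [7,8] "cat" : S\N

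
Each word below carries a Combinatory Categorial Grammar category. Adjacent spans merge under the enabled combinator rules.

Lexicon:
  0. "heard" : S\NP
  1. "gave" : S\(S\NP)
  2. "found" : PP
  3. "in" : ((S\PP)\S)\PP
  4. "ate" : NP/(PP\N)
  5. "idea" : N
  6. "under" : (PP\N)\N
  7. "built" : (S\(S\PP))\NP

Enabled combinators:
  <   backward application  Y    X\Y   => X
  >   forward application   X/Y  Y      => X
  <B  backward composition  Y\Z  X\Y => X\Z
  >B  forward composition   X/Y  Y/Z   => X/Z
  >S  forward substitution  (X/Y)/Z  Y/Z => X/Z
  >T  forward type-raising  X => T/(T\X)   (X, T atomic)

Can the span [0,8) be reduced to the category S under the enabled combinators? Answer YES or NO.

[0,8] S   <
  [0,4] S\PP   <
    [0,2] S   <
      [0,1] "heard" : S\NP
      [1,2] "gave" : S\(S\NP)
    [2,4] (S\PP)\S   <
      [2,3] "found" : PP
      [3,4] "in" : ((S\PP)\S)\PP
  [4,8] S\(S\PP)   <
    [4,7] NP   >
      [4,5] "ate" : NP/(PP\N)
      [5,7] PP\N   <
        [5,6] "idea" : N
        [6,7] "under" : (PP\N)\N
    [7,8] "built" : (S\(S\PP))\NP

YES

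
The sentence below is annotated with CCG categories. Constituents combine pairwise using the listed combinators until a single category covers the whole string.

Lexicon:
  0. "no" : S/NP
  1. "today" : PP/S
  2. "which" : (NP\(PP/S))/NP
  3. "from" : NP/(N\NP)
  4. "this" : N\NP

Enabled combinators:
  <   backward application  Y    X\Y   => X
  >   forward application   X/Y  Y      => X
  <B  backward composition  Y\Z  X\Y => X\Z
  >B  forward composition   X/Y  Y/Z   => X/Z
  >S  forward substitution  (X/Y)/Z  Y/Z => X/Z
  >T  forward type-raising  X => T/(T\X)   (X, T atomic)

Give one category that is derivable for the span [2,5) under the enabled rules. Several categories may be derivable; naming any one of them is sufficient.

NP\(PP/S)

[0,5] S   >
  [0,1] "no" : S/NP
  [1,5] NP   <
    [1,2] "today" : PP/S
    [2,5] NP\(PP/S)   >
      [2,3] "which" : (NP\(PP/S))/NP
      [3,5] NP   >
        [3,4] "from" : NP/(N\NP)
        [4,5] "this" : N\NP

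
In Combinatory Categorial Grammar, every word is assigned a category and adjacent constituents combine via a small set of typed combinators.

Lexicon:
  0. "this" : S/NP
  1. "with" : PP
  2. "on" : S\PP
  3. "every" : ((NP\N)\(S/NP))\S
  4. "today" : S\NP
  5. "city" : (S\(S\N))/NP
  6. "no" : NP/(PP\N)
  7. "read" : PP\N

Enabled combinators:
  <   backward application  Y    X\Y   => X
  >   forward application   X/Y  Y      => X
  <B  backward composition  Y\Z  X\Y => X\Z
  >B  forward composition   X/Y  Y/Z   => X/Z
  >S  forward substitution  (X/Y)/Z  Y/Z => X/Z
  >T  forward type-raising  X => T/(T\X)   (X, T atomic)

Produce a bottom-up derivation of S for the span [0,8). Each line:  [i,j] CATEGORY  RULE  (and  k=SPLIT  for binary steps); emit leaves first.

[0,1] S/NP  lex  "this"
[1,2] PP  lex  "with"
[1,2] S/(S\PP)  >T
[2,3] S\PP  lex  "on"
[1,3] S  >  k=2
[3,4] ((NP\N)\(S/NP))\S  lex  "every"
[1,4] (NP\N)\(S/NP)  <  k=3
[0,4] NP\N  <  k=1
[4,5] S\NP  lex  "today"
[0,5] S\N  <B  k=4
[5,6] (S\(S\N))/NP  lex  "city"
[6,7] NP/(PP\N)  lex  "no"
[7,8] PP\N  lex  "read"
[6,8] NP  >  k=7
[5,8] S\(S\N)  >  k=6
[0,8] S  <  k=5

[0,8] S   <
  [0,5] S\N   <B
    [0,4] NP\N   <
      [0,1] "this" : S/NP
      [1,4] (NP\N)\(S/NP)   <
        [1,3] S   >
          [1,2] S/(S\PP)   >T
            [1,2] "with" : PP
          [2,3] "on" : S\PP
        [3,4] "every" : ((NP\N)\(S/NP))\S
    [4,5] "today" : S\NP
  [5,8] S\(S\N)   >
    [5,6] "city" : (S\(S\N))/NP
    [6,8] NP   >
      [6,7] "no" : NP/(PP\N)
      [7,8] "read" : PP\N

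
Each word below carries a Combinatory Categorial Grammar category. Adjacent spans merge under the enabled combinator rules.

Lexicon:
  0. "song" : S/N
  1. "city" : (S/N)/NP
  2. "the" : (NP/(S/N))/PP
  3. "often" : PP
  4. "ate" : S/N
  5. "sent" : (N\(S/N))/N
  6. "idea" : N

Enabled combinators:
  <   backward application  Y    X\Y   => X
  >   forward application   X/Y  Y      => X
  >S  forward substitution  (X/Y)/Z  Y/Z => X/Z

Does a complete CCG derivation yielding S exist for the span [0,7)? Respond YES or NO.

[0,7] S   >
  [0,1] "song" : S/N
  [1,7] N   <
    [1,5] S/N   >
      [1,2] "city" : (S/N)/NP
      [2,5] NP   >
        [2,4] NP/(S/N)   >
          [2,3] "the" : (NP/(S/N))/PP
          [3,4] "often" : PP
        [4,5] "ate" : S/N
    [5,7] N\(S/N)   >
      [5,6] "sent" : (N\(S/N))/N
      [6,7] "idea" : N

YES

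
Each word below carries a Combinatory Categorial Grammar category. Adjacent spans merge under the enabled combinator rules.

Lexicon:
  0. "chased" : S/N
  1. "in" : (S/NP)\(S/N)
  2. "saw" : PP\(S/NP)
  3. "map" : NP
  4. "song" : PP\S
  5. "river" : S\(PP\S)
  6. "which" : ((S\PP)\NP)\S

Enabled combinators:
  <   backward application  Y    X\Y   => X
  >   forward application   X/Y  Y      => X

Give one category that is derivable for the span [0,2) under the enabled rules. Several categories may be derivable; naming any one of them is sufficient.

S/NP

[0,7] S   <
  [0,3] PP   <
    [0,2] S/NP   <
      [0,1] "chased" : S/N
      [1,2] "in" : (S/NP)\(S/N)
    [2,3] "saw" : PP\(S/NP)
  [3,7] S\PP   <
    [3,4] "map" : NP
    [4,7] (S\PP)\NP   <
      [4,6] S   <
        [4,5] "song" : PP\S
        [5,6] "river" : S\(PP\S)
      [6,7] "which" : ((S\PP)\NP)\S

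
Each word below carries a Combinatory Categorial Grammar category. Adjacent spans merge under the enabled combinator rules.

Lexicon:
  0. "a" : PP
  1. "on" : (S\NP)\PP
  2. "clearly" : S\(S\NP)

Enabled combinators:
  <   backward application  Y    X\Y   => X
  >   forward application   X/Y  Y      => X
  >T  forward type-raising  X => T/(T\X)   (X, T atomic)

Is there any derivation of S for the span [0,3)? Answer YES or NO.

YES

[0,3] S   <
  [0,2] S\NP   <
    [0,1] "a" : PP
    [1,2] "on" : (S\NP)\PP
  [2,3] "clearly" : S\(S\NP)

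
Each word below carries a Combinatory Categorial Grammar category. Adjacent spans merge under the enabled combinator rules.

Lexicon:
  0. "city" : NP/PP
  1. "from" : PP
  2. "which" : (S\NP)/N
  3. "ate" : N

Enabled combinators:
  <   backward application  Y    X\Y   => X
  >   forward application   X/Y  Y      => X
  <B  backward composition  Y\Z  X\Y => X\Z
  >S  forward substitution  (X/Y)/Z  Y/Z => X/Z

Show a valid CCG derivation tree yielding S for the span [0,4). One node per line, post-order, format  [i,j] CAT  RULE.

[0,1] NP/PP  lex  "city"
[1,2] PP  lex  "from"
[0,2] NP  >  k=1
[2,3] (S\NP)/N  lex  "which"
[3,4] N  lex  "ate"
[2,4] S\NP  >  k=3
[0,4] S  <  k=2

[0,4] S   <
  [0,2] NP   >
    [0,1] "city" : NP/PP
    [1,2] "from" : PP
  [2,4] S\NP   >
    [2,3] "which" : (S\NP)/N
    [3,4] "ate" : N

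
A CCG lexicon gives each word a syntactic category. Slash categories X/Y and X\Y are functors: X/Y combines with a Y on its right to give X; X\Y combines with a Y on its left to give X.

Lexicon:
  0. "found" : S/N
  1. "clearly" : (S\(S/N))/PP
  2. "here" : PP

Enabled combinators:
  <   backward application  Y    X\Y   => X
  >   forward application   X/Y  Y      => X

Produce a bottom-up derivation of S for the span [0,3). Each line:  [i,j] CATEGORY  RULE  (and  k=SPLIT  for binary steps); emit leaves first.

[0,1] S/N  lex  "found"
[1,2] (S\(S/N))/PP  lex  "clearly"
[2,3] PP  lex  "here"
[1,3] S\(S/N)  >  k=2
[0,3] S  <  k=1

[0,3] S   <
  [0,1] "found" : S/N
  [1,3] S\(S/N)   >
    [1,2] "clearly" : (S\(S/N))/PP
    [2,3] "here" : PP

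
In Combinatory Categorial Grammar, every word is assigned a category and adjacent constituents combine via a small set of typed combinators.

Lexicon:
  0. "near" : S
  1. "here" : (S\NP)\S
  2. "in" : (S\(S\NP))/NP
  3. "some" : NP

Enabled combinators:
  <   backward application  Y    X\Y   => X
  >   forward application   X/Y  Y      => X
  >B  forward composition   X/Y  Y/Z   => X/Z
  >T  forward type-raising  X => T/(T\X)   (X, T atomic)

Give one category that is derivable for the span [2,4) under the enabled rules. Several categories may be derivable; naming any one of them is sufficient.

[0,4] S   <
  [0,2] S\NP   <
    [0,1] "near" : S
    [1,2] "here" : (S\NP)\S
  [2,4] S\(S\NP)   >
    [2,3] "in" : (S\(S\NP))/NP
    [3,4] "some" : NP

S\(S\NP)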